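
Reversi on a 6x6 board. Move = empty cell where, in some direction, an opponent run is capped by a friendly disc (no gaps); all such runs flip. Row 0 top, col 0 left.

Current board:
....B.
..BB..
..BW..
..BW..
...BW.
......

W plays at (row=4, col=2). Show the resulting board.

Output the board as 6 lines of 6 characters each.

Place W at (4,2); scan 8 dirs for brackets.
Dir NW: first cell '.' (not opp) -> no flip
Dir N: opp run (3,2) (2,2) (1,2), next='.' -> no flip
Dir NE: first cell 'W' (not opp) -> no flip
Dir W: first cell '.' (not opp) -> no flip
Dir E: opp run (4,3) capped by W -> flip
Dir SW: first cell '.' (not opp) -> no flip
Dir S: first cell '.' (not opp) -> no flip
Dir SE: first cell '.' (not opp) -> no flip
All flips: (4,3)

Answer: ....B.
..BB..
..BW..
..BW..
..WWW.
......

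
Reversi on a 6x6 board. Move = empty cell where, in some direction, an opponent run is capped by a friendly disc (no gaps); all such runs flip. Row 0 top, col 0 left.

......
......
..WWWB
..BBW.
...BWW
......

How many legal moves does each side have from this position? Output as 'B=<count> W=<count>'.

Answer: B=8 W=5

Derivation:
-- B to move --
(1,1): flips 1 -> legal
(1,2): flips 1 -> legal
(1,3): flips 1 -> legal
(1,4): flips 1 -> legal
(1,5): flips 1 -> legal
(2,1): flips 3 -> legal
(3,1): no bracket -> illegal
(3,5): flips 1 -> legal
(5,3): no bracket -> illegal
(5,4): no bracket -> illegal
(5,5): flips 1 -> legal
B mobility = 8
-- W to move --
(1,4): no bracket -> illegal
(1,5): no bracket -> illegal
(2,1): no bracket -> illegal
(3,1): flips 2 -> legal
(3,5): no bracket -> illegal
(4,1): flips 1 -> legal
(4,2): flips 3 -> legal
(5,2): flips 1 -> legal
(5,3): flips 2 -> legal
(5,4): no bracket -> illegal
W mobility = 5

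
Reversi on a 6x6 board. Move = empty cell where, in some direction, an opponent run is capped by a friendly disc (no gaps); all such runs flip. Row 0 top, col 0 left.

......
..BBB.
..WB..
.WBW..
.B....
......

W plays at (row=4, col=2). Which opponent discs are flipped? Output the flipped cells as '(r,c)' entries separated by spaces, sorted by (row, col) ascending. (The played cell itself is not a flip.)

Answer: (3,2)

Derivation:
Dir NW: first cell 'W' (not opp) -> no flip
Dir N: opp run (3,2) capped by W -> flip
Dir NE: first cell 'W' (not opp) -> no flip
Dir W: opp run (4,1), next='.' -> no flip
Dir E: first cell '.' (not opp) -> no flip
Dir SW: first cell '.' (not opp) -> no flip
Dir S: first cell '.' (not opp) -> no flip
Dir SE: first cell '.' (not opp) -> no flip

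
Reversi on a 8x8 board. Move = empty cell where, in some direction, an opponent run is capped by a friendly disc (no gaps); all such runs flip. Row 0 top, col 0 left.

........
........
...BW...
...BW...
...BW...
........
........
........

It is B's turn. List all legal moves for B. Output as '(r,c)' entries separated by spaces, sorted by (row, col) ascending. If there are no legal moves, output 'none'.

(1,3): no bracket -> illegal
(1,4): no bracket -> illegal
(1,5): flips 1 -> legal
(2,5): flips 2 -> legal
(3,5): flips 1 -> legal
(4,5): flips 2 -> legal
(5,3): no bracket -> illegal
(5,4): no bracket -> illegal
(5,5): flips 1 -> legal

Answer: (1,5) (2,5) (3,5) (4,5) (5,5)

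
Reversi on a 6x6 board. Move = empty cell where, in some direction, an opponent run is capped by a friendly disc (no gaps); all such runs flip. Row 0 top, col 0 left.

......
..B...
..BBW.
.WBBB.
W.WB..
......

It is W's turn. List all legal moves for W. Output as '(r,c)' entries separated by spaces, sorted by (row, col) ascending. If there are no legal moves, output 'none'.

Answer: (0,2) (1,3) (2,1) (3,5) (4,4)

Derivation:
(0,1): no bracket -> illegal
(0,2): flips 3 -> legal
(0,3): no bracket -> illegal
(1,1): no bracket -> illegal
(1,3): flips 1 -> legal
(1,4): no bracket -> illegal
(2,1): flips 2 -> legal
(2,5): no bracket -> illegal
(3,5): flips 3 -> legal
(4,1): no bracket -> illegal
(4,4): flips 2 -> legal
(4,5): no bracket -> illegal
(5,2): no bracket -> illegal
(5,3): no bracket -> illegal
(5,4): no bracket -> illegal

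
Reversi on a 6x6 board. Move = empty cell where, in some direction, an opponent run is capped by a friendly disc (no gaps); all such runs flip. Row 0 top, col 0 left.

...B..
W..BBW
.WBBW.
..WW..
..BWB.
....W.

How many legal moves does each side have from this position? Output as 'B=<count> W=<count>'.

Answer: B=6 W=11

Derivation:
-- B to move --
(0,0): no bracket -> illegal
(0,1): no bracket -> illegal
(0,4): no bracket -> illegal
(0,5): no bracket -> illegal
(1,1): no bracket -> illegal
(1,2): no bracket -> illegal
(2,0): flips 1 -> legal
(2,5): flips 1 -> legal
(3,0): no bracket -> illegal
(3,1): no bracket -> illegal
(3,4): flips 1 -> legal
(3,5): flips 1 -> legal
(4,1): flips 1 -> legal
(4,5): no bracket -> illegal
(5,2): no bracket -> illegal
(5,3): flips 2 -> legal
(5,5): no bracket -> illegal
B mobility = 6
-- W to move --
(0,2): flips 1 -> legal
(0,4): flips 1 -> legal
(0,5): flips 2 -> legal
(1,1): flips 1 -> legal
(1,2): flips 3 -> legal
(2,5): no bracket -> illegal
(3,1): no bracket -> illegal
(3,4): flips 1 -> legal
(3,5): no bracket -> illegal
(4,1): flips 1 -> legal
(4,5): flips 1 -> legal
(5,1): flips 1 -> legal
(5,2): flips 1 -> legal
(5,3): no bracket -> illegal
(5,5): flips 1 -> legal
W mobility = 11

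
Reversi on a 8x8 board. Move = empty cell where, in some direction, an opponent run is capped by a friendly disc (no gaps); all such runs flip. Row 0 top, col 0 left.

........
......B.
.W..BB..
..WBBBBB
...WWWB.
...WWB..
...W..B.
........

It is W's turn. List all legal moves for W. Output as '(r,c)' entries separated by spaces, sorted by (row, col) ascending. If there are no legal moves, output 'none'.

(0,5): no bracket -> illegal
(0,6): no bracket -> illegal
(0,7): flips 3 -> legal
(1,3): no bracket -> illegal
(1,4): flips 2 -> legal
(1,5): flips 2 -> legal
(1,7): no bracket -> illegal
(2,2): flips 1 -> legal
(2,3): flips 2 -> legal
(2,6): flips 1 -> legal
(2,7): flips 1 -> legal
(4,2): no bracket -> illegal
(4,7): flips 1 -> legal
(5,6): flips 1 -> legal
(5,7): no bracket -> illegal
(6,4): no bracket -> illegal
(6,5): flips 1 -> legal
(6,7): no bracket -> illegal
(7,5): no bracket -> illegal
(7,6): no bracket -> illegal
(7,7): flips 2 -> legal

Answer: (0,7) (1,4) (1,5) (2,2) (2,3) (2,6) (2,7) (4,7) (5,6) (6,5) (7,7)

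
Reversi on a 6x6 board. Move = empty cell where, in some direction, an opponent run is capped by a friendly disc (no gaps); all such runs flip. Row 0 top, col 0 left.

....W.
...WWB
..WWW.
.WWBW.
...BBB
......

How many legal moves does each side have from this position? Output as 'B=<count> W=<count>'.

-- B to move --
(0,2): no bracket -> illegal
(0,3): flips 2 -> legal
(0,5): no bracket -> illegal
(1,1): flips 1 -> legal
(1,2): flips 4 -> legal
(2,0): no bracket -> illegal
(2,1): flips 1 -> legal
(2,5): flips 1 -> legal
(3,0): flips 2 -> legal
(3,5): flips 1 -> legal
(4,0): no bracket -> illegal
(4,1): no bracket -> illegal
(4,2): no bracket -> illegal
B mobility = 7
-- W to move --
(0,5): no bracket -> illegal
(2,5): no bracket -> illegal
(3,5): no bracket -> illegal
(4,2): flips 1 -> legal
(5,2): flips 1 -> legal
(5,3): flips 2 -> legal
(5,4): flips 2 -> legal
(5,5): flips 2 -> legal
W mobility = 5

Answer: B=7 W=5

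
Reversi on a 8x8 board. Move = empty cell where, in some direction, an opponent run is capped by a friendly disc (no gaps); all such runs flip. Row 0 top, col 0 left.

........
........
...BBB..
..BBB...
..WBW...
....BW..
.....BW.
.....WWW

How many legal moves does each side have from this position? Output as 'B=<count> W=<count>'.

Answer: B=6 W=6

Derivation:
-- B to move --
(3,1): no bracket -> illegal
(3,5): no bracket -> illegal
(4,1): flips 1 -> legal
(4,5): flips 2 -> legal
(4,6): no bracket -> illegal
(5,1): flips 1 -> legal
(5,2): flips 1 -> legal
(5,3): no bracket -> illegal
(5,6): flips 1 -> legal
(5,7): no bracket -> illegal
(6,4): no bracket -> illegal
(6,7): flips 1 -> legal
(7,4): no bracket -> illegal
B mobility = 6
-- W to move --
(1,2): no bracket -> illegal
(1,3): no bracket -> illegal
(1,4): flips 2 -> legal
(1,5): flips 2 -> legal
(1,6): no bracket -> illegal
(2,1): flips 4 -> legal
(2,2): flips 2 -> legal
(2,6): no bracket -> illegal
(3,1): no bracket -> illegal
(3,5): no bracket -> illegal
(3,6): no bracket -> illegal
(4,1): no bracket -> illegal
(4,5): no bracket -> illegal
(5,2): no bracket -> illegal
(5,3): flips 1 -> legal
(5,6): no bracket -> illegal
(6,3): no bracket -> illegal
(6,4): flips 2 -> legal
(7,4): no bracket -> illegal
W mobility = 6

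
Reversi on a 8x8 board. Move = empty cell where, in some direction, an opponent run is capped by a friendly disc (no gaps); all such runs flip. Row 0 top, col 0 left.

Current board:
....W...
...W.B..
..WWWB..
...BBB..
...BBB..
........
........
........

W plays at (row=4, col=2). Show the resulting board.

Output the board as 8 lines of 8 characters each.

Answer: ....W...
...W.B..
..WWWB..
...WBB..
..WBBB..
........
........
........

Derivation:
Place W at (4,2); scan 8 dirs for brackets.
Dir NW: first cell '.' (not opp) -> no flip
Dir N: first cell '.' (not opp) -> no flip
Dir NE: opp run (3,3) capped by W -> flip
Dir W: first cell '.' (not opp) -> no flip
Dir E: opp run (4,3) (4,4) (4,5), next='.' -> no flip
Dir SW: first cell '.' (not opp) -> no flip
Dir S: first cell '.' (not opp) -> no flip
Dir SE: first cell '.' (not opp) -> no flip
All flips: (3,3)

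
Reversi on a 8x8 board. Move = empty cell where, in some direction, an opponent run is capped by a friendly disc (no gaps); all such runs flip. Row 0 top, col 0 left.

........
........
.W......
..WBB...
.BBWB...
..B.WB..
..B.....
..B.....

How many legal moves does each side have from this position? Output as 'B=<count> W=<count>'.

-- B to move --
(1,0): no bracket -> illegal
(1,1): no bracket -> illegal
(1,2): no bracket -> illegal
(2,0): no bracket -> illegal
(2,2): flips 1 -> legal
(2,3): flips 1 -> legal
(3,0): no bracket -> illegal
(3,1): flips 1 -> legal
(4,5): no bracket -> illegal
(5,3): flips 2 -> legal
(6,3): no bracket -> illegal
(6,4): flips 1 -> legal
(6,5): no bracket -> illegal
B mobility = 5
-- W to move --
(2,2): no bracket -> illegal
(2,3): flips 1 -> legal
(2,4): flips 2 -> legal
(2,5): flips 1 -> legal
(3,0): no bracket -> illegal
(3,1): no bracket -> illegal
(3,5): flips 2 -> legal
(4,0): flips 2 -> legal
(4,5): flips 1 -> legal
(4,6): no bracket -> illegal
(5,0): flips 1 -> legal
(5,1): no bracket -> illegal
(5,3): no bracket -> illegal
(5,6): flips 1 -> legal
(6,1): flips 1 -> legal
(6,3): no bracket -> illegal
(6,4): no bracket -> illegal
(6,5): no bracket -> illegal
(6,6): no bracket -> illegal
(7,1): no bracket -> illegal
(7,3): no bracket -> illegal
W mobility = 9

Answer: B=5 W=9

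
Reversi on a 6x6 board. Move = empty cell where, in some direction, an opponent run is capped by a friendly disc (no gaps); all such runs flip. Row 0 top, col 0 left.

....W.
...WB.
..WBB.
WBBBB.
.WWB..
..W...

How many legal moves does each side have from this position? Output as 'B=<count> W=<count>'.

Answer: B=9 W=9

Derivation:
-- B to move --
(0,2): flips 1 -> legal
(0,3): flips 1 -> legal
(0,5): no bracket -> illegal
(1,1): flips 1 -> legal
(1,2): flips 2 -> legal
(1,5): no bracket -> illegal
(2,0): no bracket -> illegal
(2,1): flips 1 -> legal
(4,0): flips 2 -> legal
(5,0): flips 1 -> legal
(5,1): flips 2 -> legal
(5,3): flips 1 -> legal
B mobility = 9
-- W to move --
(0,3): no bracket -> illegal
(0,5): flips 3 -> legal
(1,2): no bracket -> illegal
(1,5): flips 3 -> legal
(2,0): flips 1 -> legal
(2,1): flips 1 -> legal
(2,5): flips 4 -> legal
(3,5): flips 5 -> legal
(4,0): flips 1 -> legal
(4,4): flips 5 -> legal
(4,5): no bracket -> illegal
(5,3): flips 3 -> legal
(5,4): no bracket -> illegal
W mobility = 9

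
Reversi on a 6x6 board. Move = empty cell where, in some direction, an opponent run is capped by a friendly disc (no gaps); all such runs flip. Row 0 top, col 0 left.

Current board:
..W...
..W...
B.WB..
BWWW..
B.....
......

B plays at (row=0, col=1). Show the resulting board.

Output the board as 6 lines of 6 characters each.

Answer: .BW...
..B...
B.WB..
BWWW..
B.....
......

Derivation:
Place B at (0,1); scan 8 dirs for brackets.
Dir NW: edge -> no flip
Dir N: edge -> no flip
Dir NE: edge -> no flip
Dir W: first cell '.' (not opp) -> no flip
Dir E: opp run (0,2), next='.' -> no flip
Dir SW: first cell '.' (not opp) -> no flip
Dir S: first cell '.' (not opp) -> no flip
Dir SE: opp run (1,2) capped by B -> flip
All flips: (1,2)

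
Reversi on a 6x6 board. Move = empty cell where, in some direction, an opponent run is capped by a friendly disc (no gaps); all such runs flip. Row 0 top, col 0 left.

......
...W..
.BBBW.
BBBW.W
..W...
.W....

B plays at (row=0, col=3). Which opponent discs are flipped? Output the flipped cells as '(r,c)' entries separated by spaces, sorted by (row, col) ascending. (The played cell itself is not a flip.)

Answer: (1,3)

Derivation:
Dir NW: edge -> no flip
Dir N: edge -> no flip
Dir NE: edge -> no flip
Dir W: first cell '.' (not opp) -> no flip
Dir E: first cell '.' (not opp) -> no flip
Dir SW: first cell '.' (not opp) -> no flip
Dir S: opp run (1,3) capped by B -> flip
Dir SE: first cell '.' (not opp) -> no flip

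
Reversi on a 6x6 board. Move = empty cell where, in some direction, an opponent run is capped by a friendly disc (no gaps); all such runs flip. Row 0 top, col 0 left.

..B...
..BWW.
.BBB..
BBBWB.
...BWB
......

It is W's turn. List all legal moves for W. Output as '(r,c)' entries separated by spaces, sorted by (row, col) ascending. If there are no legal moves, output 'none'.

Answer: (1,1) (2,4) (3,5) (4,0) (4,1) (4,2) (5,3)

Derivation:
(0,1): no bracket -> illegal
(0,3): no bracket -> illegal
(1,0): no bracket -> illegal
(1,1): flips 2 -> legal
(2,0): no bracket -> illegal
(2,4): flips 1 -> legal
(2,5): no bracket -> illegal
(3,5): flips 1 -> legal
(4,0): flips 2 -> legal
(4,1): flips 2 -> legal
(4,2): flips 1 -> legal
(5,2): no bracket -> illegal
(5,3): flips 1 -> legal
(5,4): no bracket -> illegal
(5,5): no bracket -> illegal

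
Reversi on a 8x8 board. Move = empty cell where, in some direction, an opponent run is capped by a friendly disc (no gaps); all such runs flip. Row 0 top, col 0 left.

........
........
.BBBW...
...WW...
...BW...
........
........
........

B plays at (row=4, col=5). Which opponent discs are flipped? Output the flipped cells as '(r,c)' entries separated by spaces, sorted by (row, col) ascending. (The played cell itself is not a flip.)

Dir NW: opp run (3,4) capped by B -> flip
Dir N: first cell '.' (not opp) -> no flip
Dir NE: first cell '.' (not opp) -> no flip
Dir W: opp run (4,4) capped by B -> flip
Dir E: first cell '.' (not opp) -> no flip
Dir SW: first cell '.' (not opp) -> no flip
Dir S: first cell '.' (not opp) -> no flip
Dir SE: first cell '.' (not opp) -> no flip

Answer: (3,4) (4,4)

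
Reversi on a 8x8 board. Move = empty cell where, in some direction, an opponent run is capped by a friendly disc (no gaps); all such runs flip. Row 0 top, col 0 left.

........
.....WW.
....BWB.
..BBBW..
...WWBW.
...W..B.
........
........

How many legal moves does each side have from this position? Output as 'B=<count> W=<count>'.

-- B to move --
(0,4): flips 1 -> legal
(0,5): flips 3 -> legal
(0,6): flips 2 -> legal
(0,7): flips 2 -> legal
(1,4): no bracket -> illegal
(1,7): no bracket -> illegal
(2,7): no bracket -> illegal
(3,6): flips 2 -> legal
(3,7): no bracket -> illegal
(4,2): flips 2 -> legal
(4,7): flips 1 -> legal
(5,2): flips 1 -> legal
(5,4): flips 2 -> legal
(5,5): flips 1 -> legal
(5,7): flips 2 -> legal
(6,2): flips 3 -> legal
(6,3): flips 2 -> legal
(6,4): no bracket -> illegal
B mobility = 13
-- W to move --
(1,3): flips 1 -> legal
(1,4): flips 2 -> legal
(1,7): flips 1 -> legal
(2,1): flips 1 -> legal
(2,2): flips 1 -> legal
(2,3): flips 2 -> legal
(2,7): flips 1 -> legal
(3,1): flips 3 -> legal
(3,6): flips 1 -> legal
(3,7): flips 1 -> legal
(4,1): no bracket -> illegal
(4,2): flips 2 -> legal
(4,7): no bracket -> illegal
(5,4): no bracket -> illegal
(5,5): flips 1 -> legal
(5,7): no bracket -> illegal
(6,5): no bracket -> illegal
(6,6): flips 1 -> legal
(6,7): no bracket -> illegal
W mobility = 13

Answer: B=13 W=13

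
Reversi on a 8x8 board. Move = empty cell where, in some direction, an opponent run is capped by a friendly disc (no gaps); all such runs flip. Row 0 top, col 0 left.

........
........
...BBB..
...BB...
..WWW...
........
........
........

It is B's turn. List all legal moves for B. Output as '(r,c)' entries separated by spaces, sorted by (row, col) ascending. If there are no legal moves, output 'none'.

Answer: (5,1) (5,2) (5,3) (5,4) (5,5)

Derivation:
(3,1): no bracket -> illegal
(3,2): no bracket -> illegal
(3,5): no bracket -> illegal
(4,1): no bracket -> illegal
(4,5): no bracket -> illegal
(5,1): flips 1 -> legal
(5,2): flips 1 -> legal
(5,3): flips 1 -> legal
(5,4): flips 1 -> legal
(5,5): flips 1 -> legal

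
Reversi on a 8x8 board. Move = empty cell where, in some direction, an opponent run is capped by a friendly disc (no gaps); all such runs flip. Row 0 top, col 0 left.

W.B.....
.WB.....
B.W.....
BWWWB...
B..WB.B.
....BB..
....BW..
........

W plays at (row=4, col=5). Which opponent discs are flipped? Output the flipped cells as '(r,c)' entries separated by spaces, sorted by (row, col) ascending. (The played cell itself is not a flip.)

Dir NW: opp run (3,4), next='.' -> no flip
Dir N: first cell '.' (not opp) -> no flip
Dir NE: first cell '.' (not opp) -> no flip
Dir W: opp run (4,4) capped by W -> flip
Dir E: opp run (4,6), next='.' -> no flip
Dir SW: opp run (5,4), next='.' -> no flip
Dir S: opp run (5,5) capped by W -> flip
Dir SE: first cell '.' (not opp) -> no flip

Answer: (4,4) (5,5)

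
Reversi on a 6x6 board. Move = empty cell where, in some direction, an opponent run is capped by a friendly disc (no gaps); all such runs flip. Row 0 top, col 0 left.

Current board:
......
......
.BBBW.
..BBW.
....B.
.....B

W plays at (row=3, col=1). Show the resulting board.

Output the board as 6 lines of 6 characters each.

Answer: ......
......
.BBBW.
.WWWW.
....B.
.....B

Derivation:
Place W at (3,1); scan 8 dirs for brackets.
Dir NW: first cell '.' (not opp) -> no flip
Dir N: opp run (2,1), next='.' -> no flip
Dir NE: opp run (2,2), next='.' -> no flip
Dir W: first cell '.' (not opp) -> no flip
Dir E: opp run (3,2) (3,3) capped by W -> flip
Dir SW: first cell '.' (not opp) -> no flip
Dir S: first cell '.' (not opp) -> no flip
Dir SE: first cell '.' (not opp) -> no flip
All flips: (3,2) (3,3)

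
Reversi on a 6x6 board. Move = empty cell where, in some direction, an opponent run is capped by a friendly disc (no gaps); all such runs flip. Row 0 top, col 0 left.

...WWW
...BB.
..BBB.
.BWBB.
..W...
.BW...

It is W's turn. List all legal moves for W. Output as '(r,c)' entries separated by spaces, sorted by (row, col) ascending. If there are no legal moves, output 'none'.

Answer: (1,2) (1,5) (2,0) (2,5) (3,0) (3,5) (4,0) (4,3) (4,4) (5,0)

Derivation:
(0,2): no bracket -> illegal
(1,1): no bracket -> illegal
(1,2): flips 1 -> legal
(1,5): flips 2 -> legal
(2,0): flips 1 -> legal
(2,1): no bracket -> illegal
(2,5): flips 1 -> legal
(3,0): flips 1 -> legal
(3,5): flips 2 -> legal
(4,0): flips 3 -> legal
(4,1): no bracket -> illegal
(4,3): flips 3 -> legal
(4,4): flips 3 -> legal
(4,5): no bracket -> illegal
(5,0): flips 1 -> legal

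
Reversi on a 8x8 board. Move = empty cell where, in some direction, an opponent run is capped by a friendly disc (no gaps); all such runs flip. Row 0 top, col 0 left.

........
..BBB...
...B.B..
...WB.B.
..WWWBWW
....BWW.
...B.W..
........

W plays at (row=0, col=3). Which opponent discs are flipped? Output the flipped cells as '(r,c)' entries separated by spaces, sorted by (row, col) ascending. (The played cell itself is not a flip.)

Answer: (1,3) (1,4) (2,3) (2,5) (3,6)

Derivation:
Dir NW: edge -> no flip
Dir N: edge -> no flip
Dir NE: edge -> no flip
Dir W: first cell '.' (not opp) -> no flip
Dir E: first cell '.' (not opp) -> no flip
Dir SW: opp run (1,2), next='.' -> no flip
Dir S: opp run (1,3) (2,3) capped by W -> flip
Dir SE: opp run (1,4) (2,5) (3,6) capped by W -> flip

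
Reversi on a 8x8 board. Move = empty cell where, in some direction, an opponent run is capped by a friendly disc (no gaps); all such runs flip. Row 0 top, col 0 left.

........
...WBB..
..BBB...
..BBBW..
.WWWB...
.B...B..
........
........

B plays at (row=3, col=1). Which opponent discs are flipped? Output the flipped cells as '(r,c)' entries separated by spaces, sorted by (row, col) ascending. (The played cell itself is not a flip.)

Dir NW: first cell '.' (not opp) -> no flip
Dir N: first cell '.' (not opp) -> no flip
Dir NE: first cell 'B' (not opp) -> no flip
Dir W: first cell '.' (not opp) -> no flip
Dir E: first cell 'B' (not opp) -> no flip
Dir SW: first cell '.' (not opp) -> no flip
Dir S: opp run (4,1) capped by B -> flip
Dir SE: opp run (4,2), next='.' -> no flip

Answer: (4,1)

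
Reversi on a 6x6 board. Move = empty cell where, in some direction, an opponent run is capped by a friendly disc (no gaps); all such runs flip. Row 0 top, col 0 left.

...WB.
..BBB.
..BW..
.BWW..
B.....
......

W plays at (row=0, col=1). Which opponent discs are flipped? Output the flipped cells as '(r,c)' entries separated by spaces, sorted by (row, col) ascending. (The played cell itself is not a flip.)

Dir NW: edge -> no flip
Dir N: edge -> no flip
Dir NE: edge -> no flip
Dir W: first cell '.' (not opp) -> no flip
Dir E: first cell '.' (not opp) -> no flip
Dir SW: first cell '.' (not opp) -> no flip
Dir S: first cell '.' (not opp) -> no flip
Dir SE: opp run (1,2) capped by W -> flip

Answer: (1,2)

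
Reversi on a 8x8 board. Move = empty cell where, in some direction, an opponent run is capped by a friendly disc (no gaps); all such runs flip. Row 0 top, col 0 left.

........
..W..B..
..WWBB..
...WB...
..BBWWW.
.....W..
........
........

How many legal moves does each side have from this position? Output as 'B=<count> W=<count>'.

Answer: B=7 W=7

Derivation:
-- B to move --
(0,1): flips 2 -> legal
(0,2): no bracket -> illegal
(0,3): no bracket -> illegal
(1,1): no bracket -> illegal
(1,3): flips 2 -> legal
(1,4): no bracket -> illegal
(2,1): flips 2 -> legal
(3,1): no bracket -> illegal
(3,2): flips 1 -> legal
(3,5): no bracket -> illegal
(3,6): no bracket -> illegal
(3,7): no bracket -> illegal
(4,7): flips 3 -> legal
(5,3): no bracket -> illegal
(5,4): flips 1 -> legal
(5,6): flips 1 -> legal
(5,7): no bracket -> illegal
(6,4): no bracket -> illegal
(6,5): no bracket -> illegal
(6,6): no bracket -> illegal
B mobility = 7
-- W to move --
(0,4): no bracket -> illegal
(0,5): no bracket -> illegal
(0,6): flips 2 -> legal
(1,3): no bracket -> illegal
(1,4): flips 2 -> legal
(1,6): no bracket -> illegal
(2,6): flips 2 -> legal
(3,1): no bracket -> illegal
(3,2): no bracket -> illegal
(3,5): flips 1 -> legal
(3,6): no bracket -> illegal
(4,1): flips 2 -> legal
(5,1): flips 1 -> legal
(5,2): no bracket -> illegal
(5,3): flips 1 -> legal
(5,4): no bracket -> illegal
W mobility = 7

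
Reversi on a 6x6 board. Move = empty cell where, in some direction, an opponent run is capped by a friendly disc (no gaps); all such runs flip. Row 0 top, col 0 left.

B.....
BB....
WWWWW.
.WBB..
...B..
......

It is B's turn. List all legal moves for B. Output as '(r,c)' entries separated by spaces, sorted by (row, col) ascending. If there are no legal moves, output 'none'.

(1,2): flips 1 -> legal
(1,3): flips 1 -> legal
(1,4): flips 1 -> legal
(1,5): flips 1 -> legal
(2,5): no bracket -> illegal
(3,0): flips 2 -> legal
(3,4): no bracket -> illegal
(3,5): no bracket -> illegal
(4,0): no bracket -> illegal
(4,1): flips 2 -> legal
(4,2): no bracket -> illegal

Answer: (1,2) (1,3) (1,4) (1,5) (3,0) (4,1)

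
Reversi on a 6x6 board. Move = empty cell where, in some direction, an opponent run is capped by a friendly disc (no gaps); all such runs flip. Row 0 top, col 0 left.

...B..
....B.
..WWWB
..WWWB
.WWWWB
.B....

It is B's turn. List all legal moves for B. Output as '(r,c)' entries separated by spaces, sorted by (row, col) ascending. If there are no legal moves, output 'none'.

Answer: (1,2) (1,3) (1,5) (2,1) (3,1) (4,0) (5,0) (5,2) (5,3) (5,4)

Derivation:
(1,1): no bracket -> illegal
(1,2): flips 2 -> legal
(1,3): flips 1 -> legal
(1,5): flips 3 -> legal
(2,1): flips 3 -> legal
(3,0): no bracket -> illegal
(3,1): flips 4 -> legal
(4,0): flips 4 -> legal
(5,0): flips 3 -> legal
(5,2): flips 2 -> legal
(5,3): flips 1 -> legal
(5,4): flips 3 -> legal
(5,5): no bracket -> illegal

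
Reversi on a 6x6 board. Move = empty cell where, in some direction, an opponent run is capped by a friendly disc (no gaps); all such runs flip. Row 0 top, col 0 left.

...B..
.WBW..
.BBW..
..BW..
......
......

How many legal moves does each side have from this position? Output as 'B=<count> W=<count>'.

-- B to move --
(0,0): flips 1 -> legal
(0,1): flips 1 -> legal
(0,2): no bracket -> illegal
(0,4): flips 1 -> legal
(1,0): flips 1 -> legal
(1,4): flips 2 -> legal
(2,0): no bracket -> illegal
(2,4): flips 1 -> legal
(3,4): flips 2 -> legal
(4,2): no bracket -> illegal
(4,3): flips 3 -> legal
(4,4): flips 1 -> legal
B mobility = 9
-- W to move --
(0,1): flips 1 -> legal
(0,2): no bracket -> illegal
(0,4): no bracket -> illegal
(1,0): no bracket -> illegal
(1,4): no bracket -> illegal
(2,0): flips 2 -> legal
(3,0): no bracket -> illegal
(3,1): flips 3 -> legal
(4,1): flips 1 -> legal
(4,2): no bracket -> illegal
(4,3): no bracket -> illegal
W mobility = 4

Answer: B=9 W=4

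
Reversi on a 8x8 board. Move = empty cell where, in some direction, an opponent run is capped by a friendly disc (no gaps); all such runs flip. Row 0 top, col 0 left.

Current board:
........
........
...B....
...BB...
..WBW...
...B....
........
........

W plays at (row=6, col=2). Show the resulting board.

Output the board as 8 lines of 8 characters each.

Answer: ........
........
...B....
...BB...
..WBW...
...W....
..W.....
........

Derivation:
Place W at (6,2); scan 8 dirs for brackets.
Dir NW: first cell '.' (not opp) -> no flip
Dir N: first cell '.' (not opp) -> no flip
Dir NE: opp run (5,3) capped by W -> flip
Dir W: first cell '.' (not opp) -> no flip
Dir E: first cell '.' (not opp) -> no flip
Dir SW: first cell '.' (not opp) -> no flip
Dir S: first cell '.' (not opp) -> no flip
Dir SE: first cell '.' (not opp) -> no flip
All flips: (5,3)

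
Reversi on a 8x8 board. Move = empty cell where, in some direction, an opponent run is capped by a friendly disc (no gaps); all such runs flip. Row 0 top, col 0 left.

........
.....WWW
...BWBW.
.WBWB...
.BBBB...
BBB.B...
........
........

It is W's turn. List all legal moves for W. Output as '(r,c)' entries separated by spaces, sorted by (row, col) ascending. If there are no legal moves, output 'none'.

Answer: (1,3) (2,2) (3,5) (5,3) (5,5) (6,0) (6,1) (6,4)

Derivation:
(1,2): no bracket -> illegal
(1,3): flips 1 -> legal
(1,4): no bracket -> illegal
(2,1): no bracket -> illegal
(2,2): flips 1 -> legal
(3,0): no bracket -> illegal
(3,5): flips 2 -> legal
(3,6): no bracket -> illegal
(4,0): no bracket -> illegal
(4,5): no bracket -> illegal
(5,3): flips 2 -> legal
(5,5): flips 1 -> legal
(6,0): flips 2 -> legal
(6,1): flips 6 -> legal
(6,2): no bracket -> illegal
(6,3): no bracket -> illegal
(6,4): flips 3 -> legal
(6,5): no bracket -> illegal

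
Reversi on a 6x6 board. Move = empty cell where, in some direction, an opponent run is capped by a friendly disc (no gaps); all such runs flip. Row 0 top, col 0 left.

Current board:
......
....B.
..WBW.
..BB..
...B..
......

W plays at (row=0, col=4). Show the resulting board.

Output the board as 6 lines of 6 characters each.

Place W at (0,4); scan 8 dirs for brackets.
Dir NW: edge -> no flip
Dir N: edge -> no flip
Dir NE: edge -> no flip
Dir W: first cell '.' (not opp) -> no flip
Dir E: first cell '.' (not opp) -> no flip
Dir SW: first cell '.' (not opp) -> no flip
Dir S: opp run (1,4) capped by W -> flip
Dir SE: first cell '.' (not opp) -> no flip
All flips: (1,4)

Answer: ....W.
....W.
..WBW.
..BB..
...B..
......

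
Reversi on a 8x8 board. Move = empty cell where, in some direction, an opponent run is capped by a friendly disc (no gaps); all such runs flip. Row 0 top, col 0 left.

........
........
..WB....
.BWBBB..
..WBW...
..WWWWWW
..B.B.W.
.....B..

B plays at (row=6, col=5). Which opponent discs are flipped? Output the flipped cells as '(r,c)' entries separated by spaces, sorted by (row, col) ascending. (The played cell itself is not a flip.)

Dir NW: opp run (5,4) capped by B -> flip
Dir N: opp run (5,5), next='.' -> no flip
Dir NE: opp run (5,6), next='.' -> no flip
Dir W: first cell 'B' (not opp) -> no flip
Dir E: opp run (6,6), next='.' -> no flip
Dir SW: first cell '.' (not opp) -> no flip
Dir S: first cell 'B' (not opp) -> no flip
Dir SE: first cell '.' (not opp) -> no flip

Answer: (5,4)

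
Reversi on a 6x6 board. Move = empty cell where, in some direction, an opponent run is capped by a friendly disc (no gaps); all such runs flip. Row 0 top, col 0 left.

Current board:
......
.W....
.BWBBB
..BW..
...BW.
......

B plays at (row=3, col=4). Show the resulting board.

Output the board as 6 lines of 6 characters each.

Place B at (3,4); scan 8 dirs for brackets.
Dir NW: first cell 'B' (not opp) -> no flip
Dir N: first cell 'B' (not opp) -> no flip
Dir NE: first cell 'B' (not opp) -> no flip
Dir W: opp run (3,3) capped by B -> flip
Dir E: first cell '.' (not opp) -> no flip
Dir SW: first cell 'B' (not opp) -> no flip
Dir S: opp run (4,4), next='.' -> no flip
Dir SE: first cell '.' (not opp) -> no flip
All flips: (3,3)

Answer: ......
.W....
.BWBBB
..BBB.
...BW.
......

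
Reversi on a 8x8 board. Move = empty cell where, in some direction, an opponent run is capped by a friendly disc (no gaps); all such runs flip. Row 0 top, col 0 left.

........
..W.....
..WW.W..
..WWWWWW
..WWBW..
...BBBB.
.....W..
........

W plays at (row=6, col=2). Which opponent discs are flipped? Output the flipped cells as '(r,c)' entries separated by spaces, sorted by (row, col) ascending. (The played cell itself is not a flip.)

Answer: (4,4) (5,3)

Derivation:
Dir NW: first cell '.' (not opp) -> no flip
Dir N: first cell '.' (not opp) -> no flip
Dir NE: opp run (5,3) (4,4) capped by W -> flip
Dir W: first cell '.' (not opp) -> no flip
Dir E: first cell '.' (not opp) -> no flip
Dir SW: first cell '.' (not opp) -> no flip
Dir S: first cell '.' (not opp) -> no flip
Dir SE: first cell '.' (not opp) -> no flip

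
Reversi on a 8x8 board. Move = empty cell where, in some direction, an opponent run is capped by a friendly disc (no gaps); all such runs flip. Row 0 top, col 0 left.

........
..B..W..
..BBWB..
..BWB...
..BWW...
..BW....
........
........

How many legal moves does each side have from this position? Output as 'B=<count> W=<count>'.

Answer: B=8 W=10

Derivation:
-- B to move --
(0,4): no bracket -> illegal
(0,5): flips 1 -> legal
(0,6): flips 3 -> legal
(1,3): no bracket -> illegal
(1,4): flips 1 -> legal
(1,6): no bracket -> illegal
(2,6): no bracket -> illegal
(3,5): no bracket -> illegal
(4,5): flips 2 -> legal
(5,4): flips 3 -> legal
(5,5): flips 2 -> legal
(6,2): no bracket -> illegal
(6,3): flips 3 -> legal
(6,4): flips 1 -> legal
B mobility = 8
-- W to move --
(0,1): no bracket -> illegal
(0,2): no bracket -> illegal
(0,3): no bracket -> illegal
(1,1): flips 1 -> legal
(1,3): flips 1 -> legal
(1,4): no bracket -> illegal
(1,6): flips 2 -> legal
(2,1): flips 3 -> legal
(2,6): flips 1 -> legal
(3,1): flips 2 -> legal
(3,5): flips 2 -> legal
(3,6): no bracket -> illegal
(4,1): flips 1 -> legal
(4,5): no bracket -> illegal
(5,1): flips 2 -> legal
(6,1): flips 1 -> legal
(6,2): no bracket -> illegal
(6,3): no bracket -> illegal
W mobility = 10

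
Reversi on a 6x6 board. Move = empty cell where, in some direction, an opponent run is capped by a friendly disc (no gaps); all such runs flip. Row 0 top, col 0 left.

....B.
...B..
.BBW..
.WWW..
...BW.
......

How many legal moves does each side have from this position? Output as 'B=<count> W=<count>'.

-- B to move --
(1,2): no bracket -> illegal
(1,4): no bracket -> illegal
(2,0): no bracket -> illegal
(2,4): flips 1 -> legal
(3,0): no bracket -> illegal
(3,4): no bracket -> illegal
(3,5): no bracket -> illegal
(4,0): flips 1 -> legal
(4,1): flips 1 -> legal
(4,2): flips 1 -> legal
(4,5): flips 1 -> legal
(5,3): no bracket -> illegal
(5,4): no bracket -> illegal
(5,5): flips 2 -> legal
B mobility = 6
-- W to move --
(0,2): no bracket -> illegal
(0,3): flips 1 -> legal
(0,5): no bracket -> illegal
(1,0): flips 1 -> legal
(1,1): flips 2 -> legal
(1,2): flips 1 -> legal
(1,4): no bracket -> illegal
(1,5): no bracket -> illegal
(2,0): flips 2 -> legal
(2,4): no bracket -> illegal
(3,0): no bracket -> illegal
(3,4): no bracket -> illegal
(4,2): flips 1 -> legal
(5,2): no bracket -> illegal
(5,3): flips 1 -> legal
(5,4): flips 1 -> legal
W mobility = 8

Answer: B=6 W=8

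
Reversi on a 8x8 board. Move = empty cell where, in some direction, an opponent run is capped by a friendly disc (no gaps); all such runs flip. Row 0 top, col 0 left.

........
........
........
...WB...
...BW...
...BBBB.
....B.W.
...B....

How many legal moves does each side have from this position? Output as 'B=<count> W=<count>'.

-- B to move --
(2,2): flips 2 -> legal
(2,3): flips 1 -> legal
(2,4): no bracket -> illegal
(3,2): flips 1 -> legal
(3,5): flips 1 -> legal
(4,2): no bracket -> illegal
(4,5): flips 1 -> legal
(5,7): no bracket -> illegal
(6,5): no bracket -> illegal
(6,7): no bracket -> illegal
(7,5): no bracket -> illegal
(7,6): flips 1 -> legal
(7,7): flips 1 -> legal
B mobility = 7
-- W to move --
(2,3): no bracket -> illegal
(2,4): flips 1 -> legal
(2,5): no bracket -> illegal
(3,2): no bracket -> illegal
(3,5): flips 1 -> legal
(4,2): flips 1 -> legal
(4,5): no bracket -> illegal
(4,6): flips 1 -> legal
(4,7): no bracket -> illegal
(5,2): no bracket -> illegal
(5,7): no bracket -> illegal
(6,2): flips 1 -> legal
(6,3): flips 2 -> legal
(6,5): no bracket -> illegal
(6,7): no bracket -> illegal
(7,2): no bracket -> illegal
(7,4): flips 2 -> legal
(7,5): no bracket -> illegal
W mobility = 7

Answer: B=7 W=7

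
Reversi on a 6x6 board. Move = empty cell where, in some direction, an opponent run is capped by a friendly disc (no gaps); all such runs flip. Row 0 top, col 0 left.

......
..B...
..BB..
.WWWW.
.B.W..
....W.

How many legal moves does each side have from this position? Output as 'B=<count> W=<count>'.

Answer: B=6 W=7

Derivation:
-- B to move --
(2,0): no bracket -> illegal
(2,1): flips 1 -> legal
(2,4): no bracket -> illegal
(2,5): no bracket -> illegal
(3,0): no bracket -> illegal
(3,5): no bracket -> illegal
(4,0): flips 1 -> legal
(4,2): flips 1 -> legal
(4,4): flips 1 -> legal
(4,5): flips 1 -> legal
(5,2): no bracket -> illegal
(5,3): flips 2 -> legal
(5,5): no bracket -> illegal
B mobility = 6
-- W to move --
(0,1): flips 2 -> legal
(0,2): flips 2 -> legal
(0,3): no bracket -> illegal
(1,1): flips 1 -> legal
(1,3): flips 2 -> legal
(1,4): flips 1 -> legal
(2,1): no bracket -> illegal
(2,4): no bracket -> illegal
(3,0): no bracket -> illegal
(4,0): no bracket -> illegal
(4,2): no bracket -> illegal
(5,0): flips 1 -> legal
(5,1): flips 1 -> legal
(5,2): no bracket -> illegal
W mobility = 7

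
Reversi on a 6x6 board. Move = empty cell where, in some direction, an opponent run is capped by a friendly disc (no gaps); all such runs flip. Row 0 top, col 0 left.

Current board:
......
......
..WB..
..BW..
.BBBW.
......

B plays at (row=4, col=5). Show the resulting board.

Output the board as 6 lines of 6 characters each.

Place B at (4,5); scan 8 dirs for brackets.
Dir NW: first cell '.' (not opp) -> no flip
Dir N: first cell '.' (not opp) -> no flip
Dir NE: edge -> no flip
Dir W: opp run (4,4) capped by B -> flip
Dir E: edge -> no flip
Dir SW: first cell '.' (not opp) -> no flip
Dir S: first cell '.' (not opp) -> no flip
Dir SE: edge -> no flip
All flips: (4,4)

Answer: ......
......
..WB..
..BW..
.BBBBB
......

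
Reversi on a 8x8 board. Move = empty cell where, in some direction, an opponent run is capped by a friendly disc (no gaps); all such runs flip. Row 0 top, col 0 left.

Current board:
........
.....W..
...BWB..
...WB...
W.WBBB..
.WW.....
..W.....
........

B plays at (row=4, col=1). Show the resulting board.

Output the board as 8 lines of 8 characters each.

Answer: ........
.....W..
...BWB..
...WB...
WBBBBB..
.WW.....
..W.....
........

Derivation:
Place B at (4,1); scan 8 dirs for brackets.
Dir NW: first cell '.' (not opp) -> no flip
Dir N: first cell '.' (not opp) -> no flip
Dir NE: first cell '.' (not opp) -> no flip
Dir W: opp run (4,0), next=edge -> no flip
Dir E: opp run (4,2) capped by B -> flip
Dir SW: first cell '.' (not opp) -> no flip
Dir S: opp run (5,1), next='.' -> no flip
Dir SE: opp run (5,2), next='.' -> no flip
All flips: (4,2)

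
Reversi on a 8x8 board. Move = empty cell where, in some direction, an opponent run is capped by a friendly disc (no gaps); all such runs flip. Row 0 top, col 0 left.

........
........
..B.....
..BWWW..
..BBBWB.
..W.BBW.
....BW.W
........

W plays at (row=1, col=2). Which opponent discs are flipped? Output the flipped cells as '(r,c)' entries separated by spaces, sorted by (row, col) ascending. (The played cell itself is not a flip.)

Dir NW: first cell '.' (not opp) -> no flip
Dir N: first cell '.' (not opp) -> no flip
Dir NE: first cell '.' (not opp) -> no flip
Dir W: first cell '.' (not opp) -> no flip
Dir E: first cell '.' (not opp) -> no flip
Dir SW: first cell '.' (not opp) -> no flip
Dir S: opp run (2,2) (3,2) (4,2) capped by W -> flip
Dir SE: first cell '.' (not opp) -> no flip

Answer: (2,2) (3,2) (4,2)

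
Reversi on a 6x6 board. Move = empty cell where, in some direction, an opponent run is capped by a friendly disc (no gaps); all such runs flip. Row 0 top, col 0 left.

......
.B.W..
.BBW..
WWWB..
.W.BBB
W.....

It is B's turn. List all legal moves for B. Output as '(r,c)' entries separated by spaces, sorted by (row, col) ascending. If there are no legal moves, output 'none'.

Answer: (0,3) (0,4) (2,4) (4,0) (4,2) (5,1)

Derivation:
(0,2): no bracket -> illegal
(0,3): flips 2 -> legal
(0,4): flips 1 -> legal
(1,2): no bracket -> illegal
(1,4): no bracket -> illegal
(2,0): no bracket -> illegal
(2,4): flips 1 -> legal
(3,4): no bracket -> illegal
(4,0): flips 1 -> legal
(4,2): flips 1 -> legal
(5,1): flips 2 -> legal
(5,2): no bracket -> illegal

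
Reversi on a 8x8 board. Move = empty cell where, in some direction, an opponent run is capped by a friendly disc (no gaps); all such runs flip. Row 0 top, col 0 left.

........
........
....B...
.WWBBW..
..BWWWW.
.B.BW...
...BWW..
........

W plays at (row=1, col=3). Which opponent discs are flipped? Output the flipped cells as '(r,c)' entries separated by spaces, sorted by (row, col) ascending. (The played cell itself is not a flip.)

Answer: (2,4)

Derivation:
Dir NW: first cell '.' (not opp) -> no flip
Dir N: first cell '.' (not opp) -> no flip
Dir NE: first cell '.' (not opp) -> no flip
Dir W: first cell '.' (not opp) -> no flip
Dir E: first cell '.' (not opp) -> no flip
Dir SW: first cell '.' (not opp) -> no flip
Dir S: first cell '.' (not opp) -> no flip
Dir SE: opp run (2,4) capped by W -> flip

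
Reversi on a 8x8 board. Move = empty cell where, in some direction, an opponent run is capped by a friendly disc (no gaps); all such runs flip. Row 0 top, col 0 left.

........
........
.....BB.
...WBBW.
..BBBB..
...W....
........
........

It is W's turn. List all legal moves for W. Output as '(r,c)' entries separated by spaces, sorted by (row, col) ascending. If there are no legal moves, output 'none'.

(1,4): flips 1 -> legal
(1,5): no bracket -> illegal
(1,6): flips 1 -> legal
(1,7): flips 3 -> legal
(2,3): no bracket -> illegal
(2,4): no bracket -> illegal
(2,7): no bracket -> illegal
(3,1): flips 1 -> legal
(3,2): no bracket -> illegal
(3,7): no bracket -> illegal
(4,1): no bracket -> illegal
(4,6): no bracket -> illegal
(5,1): flips 1 -> legal
(5,2): no bracket -> illegal
(5,4): flips 1 -> legal
(5,5): flips 1 -> legal
(5,6): no bracket -> illegal

Answer: (1,4) (1,6) (1,7) (3,1) (5,1) (5,4) (5,5)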